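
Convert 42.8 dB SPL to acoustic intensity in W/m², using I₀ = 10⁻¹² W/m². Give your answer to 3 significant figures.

1.91e-08 W/m²

I = I₀·10^(L/10) = 10⁻¹² × 10^(42.8/10) = 10^(-7.720).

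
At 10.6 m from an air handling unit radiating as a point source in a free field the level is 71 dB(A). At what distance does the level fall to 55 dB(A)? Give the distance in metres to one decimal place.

The 16.0 dB drop corresponds to a distance ratio of 10^(16.0/20) for a point source.
r₂ = 10.6·10^((71−55)/20) = 10.6·10^(16.0/20) = 66.88 m.

66.9 m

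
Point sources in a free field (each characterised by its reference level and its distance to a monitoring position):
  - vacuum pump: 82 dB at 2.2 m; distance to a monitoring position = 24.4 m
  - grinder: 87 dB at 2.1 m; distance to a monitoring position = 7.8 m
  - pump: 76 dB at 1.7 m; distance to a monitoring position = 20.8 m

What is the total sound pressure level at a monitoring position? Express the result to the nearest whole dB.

First find each source's level at the receiver (point-source: −20·log₁₀(r/r_ref)), then combine on an intensity basis.
vacuum pump: 82 − 20·log₁₀(24.4/2.2) = 82 − 20.90 = 61.10 dB.
grinder: 87 − 20·log₁₀(7.8/2.1) = 87 − 11.40 = 75.60 dB.
pump: 76 − 20·log₁₀(20.8/1.7) = 76 − 21.75 = 54.25 dB.
Σ 10^(L/10) = 3.788e+07 → L_total = 10·log₁₀(3.788e+07) = 75.78 dB.

76 dB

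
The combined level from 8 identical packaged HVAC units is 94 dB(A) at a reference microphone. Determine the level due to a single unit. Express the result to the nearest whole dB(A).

85 dB(A)

Dividing the total intensity by 8 lowers the level by 10·log₁₀ 8 = 9.031 dB: L₁ = 94 − 9.031.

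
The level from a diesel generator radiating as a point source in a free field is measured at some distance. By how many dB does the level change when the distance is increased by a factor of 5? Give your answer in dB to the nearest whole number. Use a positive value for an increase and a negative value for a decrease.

A point source loses 6 dB per doubling of distance; generally ΔL = −20·log₁₀(r₂/r₁).
ΔL = −20·log₁₀(5) = -13.98 dB.

-14 dB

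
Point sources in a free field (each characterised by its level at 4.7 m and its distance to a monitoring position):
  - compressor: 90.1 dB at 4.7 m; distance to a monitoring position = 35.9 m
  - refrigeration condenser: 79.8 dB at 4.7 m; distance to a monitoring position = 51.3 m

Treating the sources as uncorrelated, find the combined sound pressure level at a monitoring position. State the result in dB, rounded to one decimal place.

First find each source's level at the receiver (point-source: −20·log₁₀(r/r_ref)), then combine on an intensity basis.
compressor: 90.1 − 20·log₁₀(35.9/4.7) = 90.1 − 17.66 = 72.44 dB.
refrigeration condenser: 79.8 − 20·log₁₀(51.3/4.7) = 79.8 − 20.76 = 59.04 dB.
Σ 10^(L/10) = 1.834e+07 → L_total = 10·log₁₀(1.834e+07) = 72.63 dB.

72.6 dB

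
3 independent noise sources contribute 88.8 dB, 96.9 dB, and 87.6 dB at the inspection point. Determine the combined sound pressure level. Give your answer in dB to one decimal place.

97.9 dB

Incoherent sources combine by intensity addition: L_total = 10·log₁₀(Σ 10^(L_i/10)).
Σ 10^(L/10) = 10^(88.8/10) + 10^(96.9/10) + 10^(87.6/10) = 6.232e+09.
L_total = 10·log₁₀(6.232e+09) = 97.95 dB.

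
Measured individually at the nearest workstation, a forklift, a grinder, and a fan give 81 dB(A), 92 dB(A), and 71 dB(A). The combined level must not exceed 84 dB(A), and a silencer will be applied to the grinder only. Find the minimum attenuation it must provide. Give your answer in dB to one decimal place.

11.5 dB

The untreated sources together contribute 10^(81/10) + 10^(71/10) = 1.385e+08, i.e. 81.41 dB(A).
The limit corresponds to 10^(84/10) = 2.512e+08; subtracting the fixed part leaves 1.127e+08 for the grinder, i.e. 80.52 dB(A).
Required insertion loss = 92 − 80.52 = 11.48 dB.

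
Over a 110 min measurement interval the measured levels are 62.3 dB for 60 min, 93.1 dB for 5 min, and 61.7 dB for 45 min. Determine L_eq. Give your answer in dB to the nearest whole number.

L_eq = 10·log₁₀[(1/T)·Σ tᵢ·10^(Lᵢ/10)] with T = 110 min.
Σ tᵢ·10^(Lᵢ/10) = 60·10^(62.3/10) + 5·10^(93.1/10) + 45·10^(61.7/10) = 1.038e+10.
L_eq = 10·log₁₀(1.038e+10/110) = 79.75 dB.

80 dB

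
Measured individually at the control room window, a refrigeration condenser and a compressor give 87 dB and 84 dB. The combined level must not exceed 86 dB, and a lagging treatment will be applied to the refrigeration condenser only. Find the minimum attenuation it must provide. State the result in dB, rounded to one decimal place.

The untreated sources together contribute 10^(84/10) = 2.512e+08, i.e. 84.00 dB.
The limit corresponds to 10^(86/10) = 3.981e+08; subtracting the fixed part leaves 1.469e+08 for the refrigeration condenser, i.e. 81.67 dB.
Required insertion loss = 87 − 81.67 = 5.33 dB.

5.3 dB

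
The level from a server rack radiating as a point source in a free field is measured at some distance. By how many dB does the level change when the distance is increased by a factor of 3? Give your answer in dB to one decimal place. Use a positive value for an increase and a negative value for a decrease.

-9.5 dB

Point-source spreading: ΔL = −20·log₁₀(r₂/r₁).
ΔL = −20·log₁₀(3) = -9.54 dB.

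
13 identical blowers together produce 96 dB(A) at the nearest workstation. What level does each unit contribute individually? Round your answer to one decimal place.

84.9 dB(A)

Dividing the total intensity by 13 lowers the level by 10·log₁₀ 13 = 11.139 dB: L₁ = 96 − 11.139.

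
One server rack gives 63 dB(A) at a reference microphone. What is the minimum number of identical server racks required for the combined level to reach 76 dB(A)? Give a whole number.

The shortfall is 76 − 63 = 13.0 dB, and N units add 10·log₁₀ N, so need 10·log₁₀ N ≥ 13.0.
N ≥ 10^(13.0/10) = 19.953, so N = 20.

20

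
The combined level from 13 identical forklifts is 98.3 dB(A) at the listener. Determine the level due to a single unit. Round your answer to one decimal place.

87.2 dB(A)

Dividing the total intensity by 13 lowers the level by 10·log₁₀ 13 = 11.139 dB: L₁ = 98.3 − 11.139.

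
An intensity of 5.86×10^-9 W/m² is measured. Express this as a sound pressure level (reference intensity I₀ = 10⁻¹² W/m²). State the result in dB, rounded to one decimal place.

I/I₀ = 5.86×10^-9/10⁻¹² = 5.86×10^3, and L = 10·log₁₀(I/I₀).
L = 10·(0.7679 + 3) = 37.68 dB.

37.7 dB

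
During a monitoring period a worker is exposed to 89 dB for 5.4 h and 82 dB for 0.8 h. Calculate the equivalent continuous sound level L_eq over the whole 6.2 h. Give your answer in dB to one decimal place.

Weight each interval's intensity by its duration and average over T = 6.2 h:
Σ tᵢ·10^(Lᵢ/10) = 5.4·10^(89/10) + 0.8·10^(82/10) = 4.416e+09.
L_eq = 10·log₁₀(4.416e+09/6.2) = 88.53 dB.

88.5 dB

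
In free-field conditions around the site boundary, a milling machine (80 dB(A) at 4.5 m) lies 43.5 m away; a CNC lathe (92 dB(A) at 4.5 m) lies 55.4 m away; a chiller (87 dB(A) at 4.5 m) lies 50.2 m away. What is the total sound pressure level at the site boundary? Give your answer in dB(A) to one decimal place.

Apply inverse-square spreading to bring every level to the receiver, then sum 10^(L/10).
milling machine: 80 − 20·log₁₀(43.5/4.5) = 80 − 19.71 = 60.29 dB(A).
CNC lathe: 92 − 20·log₁₀(55.4/4.5) = 92 − 21.81 = 70.19 dB(A).
chiller: 87 − 20·log₁₀(50.2/4.5) = 87 − 20.95 = 66.05 dB(A).
Σ 10^(L/10) = 1.555e+07 → L_total = 10·log₁₀(1.555e+07) = 71.92 dB(A).

71.9 dB(A)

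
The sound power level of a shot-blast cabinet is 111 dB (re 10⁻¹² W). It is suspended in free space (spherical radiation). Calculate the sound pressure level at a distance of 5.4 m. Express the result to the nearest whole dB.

The power spreads over a sphere of area 4π·r², so L_p = L_w − 10·log₁₀(4π·r²).
4π·r² = 366.4 m², 10·log₁₀ of that is 25.640 dB.
L_p = 111 − 25.640 = 85.36 dB.

85 dB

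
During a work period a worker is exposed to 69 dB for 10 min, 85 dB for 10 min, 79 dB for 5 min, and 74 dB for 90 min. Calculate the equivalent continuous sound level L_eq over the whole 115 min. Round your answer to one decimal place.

77.1 dB

Weight each interval's intensity by its duration and average over T = 115 min:
Σ tᵢ·10^(Lᵢ/10) = 10·10^(69/10) + 10·10^(85/10) + 5·10^(79/10) + 90·10^(74/10) = 5.900e+09.
L_eq = 10·log₁₀(5.900e+09/115) = 77.10 dB.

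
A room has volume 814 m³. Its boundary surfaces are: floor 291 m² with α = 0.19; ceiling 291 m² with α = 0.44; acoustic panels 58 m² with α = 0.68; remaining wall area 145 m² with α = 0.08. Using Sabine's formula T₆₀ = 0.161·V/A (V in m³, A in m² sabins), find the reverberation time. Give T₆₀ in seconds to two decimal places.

Summing Sᵢαᵢ: 291·0.19 + 291·0.44 + 58·0.68 + 145·0.08 = 234.37 m².
T₆₀ = 0.161 × 814 / 234.37 = 0.559 s.

0.56 s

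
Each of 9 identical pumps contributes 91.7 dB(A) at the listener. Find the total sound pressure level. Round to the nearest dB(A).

L_total = L₁ + 10·log₁₀ N for N identical incoherent sources.
L_total = 91.7 + 10·log₁₀(9) = 91.7 + 9.542 = 101.24 dB(A).

101 dB(A)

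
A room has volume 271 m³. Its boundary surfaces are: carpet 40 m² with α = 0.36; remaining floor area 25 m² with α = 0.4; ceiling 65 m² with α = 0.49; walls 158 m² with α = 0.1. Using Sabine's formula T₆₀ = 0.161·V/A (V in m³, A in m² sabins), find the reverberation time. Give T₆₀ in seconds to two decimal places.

0.61 s

Summing Sᵢαᵢ: 40·0.36 + 25·0.4 + 65·0.49 + 158·0.1 = 72.05 m².
T₆₀ = 0.161 × 271 / 72.05 = 0.606 s.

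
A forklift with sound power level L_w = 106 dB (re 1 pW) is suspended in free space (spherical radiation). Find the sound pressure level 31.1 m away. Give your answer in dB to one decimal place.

65.2 dB

The power spreads over a sphere of area 4π·r², so L_p = L_w − 10·log₁₀(4π·r²).
4π·r² = 1.215e+04 m², 10·log₁₀ of that is 40.847 dB.
L_p = 106 − 40.847 = 65.15 dB.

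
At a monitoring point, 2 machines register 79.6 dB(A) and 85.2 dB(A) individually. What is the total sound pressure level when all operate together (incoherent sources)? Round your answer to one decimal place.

For uncorrelated sources the intensities add, so convert each level to linear form, sum, and take 10·log₁₀ of the total.
Σ 10^(L/10) = 10^(79.6/10) + 10^(85.2/10) = 4.223e+08.
L_total = 10·log₁₀(4.223e+08) = 86.26 dB(A).

86.3 dB(A)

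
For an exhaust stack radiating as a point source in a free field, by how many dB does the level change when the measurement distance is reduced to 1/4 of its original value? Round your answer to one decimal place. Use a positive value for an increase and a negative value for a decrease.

Point-source spreading: ΔL = −20·log₁₀(r₂/r₁).
ΔL = −20·log₁₀(0.25) = +12.04 dB.

+12.0 dB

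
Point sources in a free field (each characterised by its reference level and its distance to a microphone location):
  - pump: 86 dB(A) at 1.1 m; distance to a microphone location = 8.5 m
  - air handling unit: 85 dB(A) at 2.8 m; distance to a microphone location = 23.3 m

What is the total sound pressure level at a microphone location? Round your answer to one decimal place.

70.5 dB(A)

First find each source's level at the receiver (point-source: −20·log₁₀(r/r_ref)), then combine on an intensity basis.
pump: 86 − 20·log₁₀(8.5/1.1) = 86 − 17.76 = 68.24 dB(A).
air handling unit: 85 − 20·log₁₀(23.3/2.8) = 85 − 18.40 = 66.60 dB(A).
Σ 10^(L/10) = 1.123e+07 → L_total = 10·log₁₀(1.123e+07) = 70.51 dB(A).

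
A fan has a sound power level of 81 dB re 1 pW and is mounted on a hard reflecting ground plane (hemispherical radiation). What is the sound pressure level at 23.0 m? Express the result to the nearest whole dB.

46 dB

L_p = L_w − 10·log₁₀(2π·r²) with r = 23.0 m.
2π·r² = 3324 m², 10·log₁₀ of that is 35.216 dB.
L_p = 81 − 35.216 = 45.78 dB.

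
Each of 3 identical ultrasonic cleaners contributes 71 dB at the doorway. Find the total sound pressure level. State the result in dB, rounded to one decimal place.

N identical incoherent sources raise the level by 10·log₁₀ N.
L_total = 71 + 10·log₁₀(3) = 71 + 4.771 = 75.77 dB.

75.8 dB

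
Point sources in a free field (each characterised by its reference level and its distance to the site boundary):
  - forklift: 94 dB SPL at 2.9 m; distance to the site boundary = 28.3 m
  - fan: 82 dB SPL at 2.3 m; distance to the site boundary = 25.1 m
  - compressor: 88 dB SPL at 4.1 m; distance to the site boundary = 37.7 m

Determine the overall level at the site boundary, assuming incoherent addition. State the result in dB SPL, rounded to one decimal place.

Apply inverse-square spreading to bring every level to the receiver, then sum 10^(L/10).
forklift: 94 − 20·log₁₀(28.3/2.9) = 94 − 19.79 = 74.21 dB SPL.
fan: 82 − 20·log₁₀(25.1/2.3) = 82 − 20.76 = 61.24 dB SPL.
compressor: 88 − 20·log₁₀(37.7/4.1) = 88 − 19.27 = 68.73 dB SPL.
Σ 10^(L/10) = 3.517e+07 → L_total = 10·log₁₀(3.517e+07) = 75.46 dB SPL.

75.5 dB SPL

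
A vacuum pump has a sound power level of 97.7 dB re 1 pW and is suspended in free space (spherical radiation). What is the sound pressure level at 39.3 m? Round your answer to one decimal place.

L_p = L_w − 10·log₁₀(4π·r²) with r = 39.3 m.
4π·r² = 1.941e+04 m², 10·log₁₀ of that is 42.880 dB.
L_p = 97.7 − 42.880 = 54.82 dB.

54.8 dB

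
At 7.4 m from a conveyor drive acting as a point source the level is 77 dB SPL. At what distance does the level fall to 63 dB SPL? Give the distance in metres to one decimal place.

Point-source spreading drops the level by 20·log₁₀(r₂/r₁); inverting, r₂/r₁ = 10^(ΔL/20).
r₂ = 7.4·10^((77−63)/20) = 7.4·10^(14.0/20) = 37.09 m.

37.1 m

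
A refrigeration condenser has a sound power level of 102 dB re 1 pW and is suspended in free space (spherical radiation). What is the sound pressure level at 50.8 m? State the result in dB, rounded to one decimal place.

Free-field spherical radiation: L_p = L_w − 10·log₁₀(4π·r²), r = 50.8 m.
4π·r² = 3.243e+04 m², 10·log₁₀ of that is 45.109 dB.
L_p = 102 − 45.109 = 56.89 dB.

56.9 dB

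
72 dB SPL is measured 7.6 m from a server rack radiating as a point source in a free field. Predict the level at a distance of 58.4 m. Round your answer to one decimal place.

Point-source attenuation: ΔL = 20·log₁₀(r₂/r₁) = 20·log₁₀(58.4/7.6) = 17.712 dB.
L₂ = 72 − 20·log₁₀(58.4/7.6) = 72 − 17.712 = 54.29 dB SPL.

54.3 dB SPL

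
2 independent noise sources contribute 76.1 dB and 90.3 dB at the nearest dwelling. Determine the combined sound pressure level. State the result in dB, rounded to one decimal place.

For uncorrelated sources the intensities add, so convert each level to linear form, sum, and take 10·log₁₀ of the total.
Σ 10^(L/10) = 10^(76.1/10) + 10^(90.3/10) = 1.112e+09.
L_total = 10·log₁₀(1.112e+09) = 90.46 dB.

90.5 dB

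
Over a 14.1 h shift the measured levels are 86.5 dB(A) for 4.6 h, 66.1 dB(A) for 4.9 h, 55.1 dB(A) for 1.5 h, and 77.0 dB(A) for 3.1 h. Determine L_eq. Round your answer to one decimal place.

L_eq = 10·log₁₀[(1/T)·Σ tᵢ·10^(Lᵢ/10)] with T = 14.1 h.
Σ tᵢ·10^(Lᵢ/10) = 4.6·10^(86.5/10) + 4.9·10^(66.1/10) + 1.5·10^(55.1/10) + 3.1·10^(77.0/10) = 2.231e+09.
L_eq = 10·log₁₀(2.231e+09/14.1) = 81.99 dB(A).

82.0 dB(A)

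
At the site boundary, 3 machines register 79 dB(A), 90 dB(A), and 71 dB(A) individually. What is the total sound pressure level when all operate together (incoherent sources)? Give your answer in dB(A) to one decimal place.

90.4 dB(A)

Incoherent sources combine by intensity addition: L_total = 10·log₁₀(Σ 10^(L_i/10)).
Σ 10^(L/10) = 10^(79/10) + 10^(90/10) + 10^(71/10) = 1.092e+09.
L_total = 10·log₁₀(1.092e+09) = 90.38 dB(A).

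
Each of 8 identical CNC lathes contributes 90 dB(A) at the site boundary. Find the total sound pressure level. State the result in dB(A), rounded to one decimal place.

L_total = L₁ + 10·log₁₀ N for N identical incoherent sources.
L_total = 90 + 10·log₁₀(8) = 90 + 9.031 = 99.03 dB(A).

99.0 dB(A)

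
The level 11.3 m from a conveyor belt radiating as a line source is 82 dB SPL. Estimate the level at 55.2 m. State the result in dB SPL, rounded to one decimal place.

75.1 dB SPL

Cylindrical spreading from a line source gives a 10·log₁₀(r₂/r₁) drop.
L₂ = 82 − 10·log₁₀(55.2/11.3) = 82 − 6.889 = 75.11 dB SPL.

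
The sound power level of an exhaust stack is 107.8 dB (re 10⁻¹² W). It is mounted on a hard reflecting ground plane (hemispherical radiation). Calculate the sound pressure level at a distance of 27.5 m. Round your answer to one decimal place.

The power spreads over a hemisphere of area 2π·r², so L_p = L_w − 10·log₁₀(2π·r²).
2π·r² = 4752 m², 10·log₁₀ of that is 36.768 dB.
L_p = 107.8 − 36.768 = 71.03 dB.

71.0 dB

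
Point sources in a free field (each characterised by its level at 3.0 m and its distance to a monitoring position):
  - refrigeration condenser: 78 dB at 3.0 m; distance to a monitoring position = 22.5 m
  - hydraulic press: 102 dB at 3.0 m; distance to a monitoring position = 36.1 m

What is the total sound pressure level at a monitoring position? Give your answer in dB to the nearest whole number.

80 dB

Propagate each source to the receiver with L = L_ref − 20·log₁₀(r/r_ref), then add intensities.
refrigeration condenser: 78 − 20·log₁₀(22.5/3.0) = 78 − 17.50 = 60.50 dB.
hydraulic press: 102 − 20·log₁₀(36.1/3.0) = 102 − 21.61 = 80.39 dB.
Σ 10^(L/10) = 1.106e+08 → L_total = 10·log₁₀(1.106e+08) = 80.44 dB.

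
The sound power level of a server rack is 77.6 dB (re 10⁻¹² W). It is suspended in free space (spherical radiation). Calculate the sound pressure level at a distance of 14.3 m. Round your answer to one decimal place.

43.5 dB

Free-field spherical radiation: L_p = L_w − 10·log₁₀(4π·r²), r = 14.3 m.
4π·r² = 2570 m², 10·log₁₀ of that is 34.099 dB.
L_p = 77.6 − 34.099 = 43.50 dB.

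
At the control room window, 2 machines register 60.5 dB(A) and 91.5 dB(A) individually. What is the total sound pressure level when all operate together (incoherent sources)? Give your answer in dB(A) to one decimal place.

For uncorrelated sources the intensities add, so convert each level to linear form, sum, and take 10·log₁₀ of the total.
Σ 10^(L/10) = 10^(60.5/10) + 10^(91.5/10) = 1.414e+09.
L_total = 10·log₁₀(1.414e+09) = 91.50 dB(A).

91.5 dB(A)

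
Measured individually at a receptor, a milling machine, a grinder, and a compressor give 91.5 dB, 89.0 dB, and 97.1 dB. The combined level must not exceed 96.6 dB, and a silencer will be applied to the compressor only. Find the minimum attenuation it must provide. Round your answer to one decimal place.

Fixed contribution from the other sources: Σ 10^(L/10) = 10^(91.5/10) + 10^(89.0/10) = 2.207e+09 (93.44 dB).
To meet 96.6 dB overall, the treated compressor may contribute at most 10^(96.6/10) − 2.207e+09 = 2.364e+09, i.e. 93.74 dB.
Required insertion loss = 97.1 − 93.74 = 3.36 dB.

3.4 dB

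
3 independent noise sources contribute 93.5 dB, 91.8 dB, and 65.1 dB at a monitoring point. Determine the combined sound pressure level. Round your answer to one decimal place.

Incoherent sources combine by intensity addition: L_total = 10·log₁₀(Σ 10^(L_i/10)).
Σ 10^(L/10) = 10^(93.5/10) + 10^(91.8/10) + 10^(65.1/10) = 3.756e+09.
L_total = 10·log₁₀(3.756e+09) = 95.75 dB.

95.7 dB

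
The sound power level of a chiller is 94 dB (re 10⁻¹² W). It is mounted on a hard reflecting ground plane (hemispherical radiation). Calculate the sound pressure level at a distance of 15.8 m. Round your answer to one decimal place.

Free-field hemispherical radiation: L_p = L_w − 10·log₁₀(2π·r²), r = 15.8 m.
2π·r² = 1569 m², 10·log₁₀ of that is 31.955 dB.
L_p = 94 − 31.955 = 62.05 dB.

62.0 dB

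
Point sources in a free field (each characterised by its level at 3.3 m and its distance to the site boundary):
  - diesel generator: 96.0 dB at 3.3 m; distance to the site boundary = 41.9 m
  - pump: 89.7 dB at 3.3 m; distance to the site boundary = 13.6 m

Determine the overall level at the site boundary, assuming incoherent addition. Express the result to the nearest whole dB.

First find each source's level at the receiver (point-source: −20·log₁₀(r/r_ref)), then combine on an intensity basis.
diesel generator: 96.0 − 20·log₁₀(41.9/3.3) = 96.0 − 22.07 = 73.93 dB.
pump: 89.7 − 20·log₁₀(13.6/3.3) = 89.7 − 12.30 = 77.40 dB.
Σ 10^(L/10) = 7.964e+07 → L_total = 10·log₁₀(7.964e+07) = 79.01 dB.

79 dB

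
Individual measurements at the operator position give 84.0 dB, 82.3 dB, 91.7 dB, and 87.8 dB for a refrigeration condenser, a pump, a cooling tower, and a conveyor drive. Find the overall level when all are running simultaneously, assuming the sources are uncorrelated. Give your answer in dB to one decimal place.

94.0 dB

Incoherent sources combine by intensity addition: L_total = 10·log₁₀(Σ 10^(L_i/10)).
Σ 10^(L/10) = 10^(84.0/10) + 10^(82.3/10) + 10^(91.7/10) + 10^(87.8/10) = 2.503e+09.
L_total = 10·log₁₀(2.503e+09) = 93.98 dB.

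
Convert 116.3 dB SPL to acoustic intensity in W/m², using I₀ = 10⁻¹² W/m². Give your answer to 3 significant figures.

0.427 W/m²

I/I₀ = 10^(116.3/10) = 4.266e+11, so I = 4.266e+11 × 10⁻¹² W/m².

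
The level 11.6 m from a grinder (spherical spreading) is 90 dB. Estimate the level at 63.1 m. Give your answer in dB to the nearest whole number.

75 dB

For a point source, L₂ = L₁ − 20·log₁₀(r₂/r₁).
L₂ = 90 − 20·log₁₀(63.1/11.6) = 90 − 14.711 = 75.29 dB.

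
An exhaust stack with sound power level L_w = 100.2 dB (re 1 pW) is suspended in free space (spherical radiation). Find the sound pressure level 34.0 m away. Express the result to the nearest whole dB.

L_p = L_w − 10·log₁₀(4π·r²) with r = 34.0 m.
4π·r² = 1.453e+04 m², 10·log₁₀ of that is 41.622 dB.
L_p = 100.2 − 41.622 = 58.58 dB.

59 dB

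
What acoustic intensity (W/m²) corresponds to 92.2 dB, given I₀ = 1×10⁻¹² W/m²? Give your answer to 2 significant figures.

0.0017 W/m²

I = I₀·10^(L/10) = 10⁻¹² × 10^(92.2/10) = 10^(-2.780).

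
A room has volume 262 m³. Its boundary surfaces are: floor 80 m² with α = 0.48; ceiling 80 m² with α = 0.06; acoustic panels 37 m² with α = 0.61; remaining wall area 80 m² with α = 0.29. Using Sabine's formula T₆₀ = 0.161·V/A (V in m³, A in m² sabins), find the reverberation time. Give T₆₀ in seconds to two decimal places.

0.47 s

A = Σ Sᵢαᵢ = 80·0.48 + 80·0.06 + 37·0.61 + 80·0.29 = 88.97 m².
T₆₀ = 0.161 × 262 / 88.97 = 0.474 s.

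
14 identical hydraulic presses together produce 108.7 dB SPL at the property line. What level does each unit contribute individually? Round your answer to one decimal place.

14 equal contributions raise the level by 10·log₁₀ 14 = 11.461 dB, so each unit alone gives 108.7 − 11.461.

97.2 dB SPL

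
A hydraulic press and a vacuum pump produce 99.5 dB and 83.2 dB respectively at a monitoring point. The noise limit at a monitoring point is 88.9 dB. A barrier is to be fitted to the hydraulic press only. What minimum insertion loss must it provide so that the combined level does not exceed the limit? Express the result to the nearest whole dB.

12 dB

Everything except the hydraulic press sums to 10^(83.2/10) = 2.089e+08 in linear terms, 83.20 dB.
The limit corresponds to 10^(88.9/10) = 7.762e+08; subtracting the fixed part leaves 5.673e+08 for the hydraulic press, i.e. 87.54 dB.
So the hydraulic press must be reduced from 99.5 to 87.54 dB: IL = 11.96 dB.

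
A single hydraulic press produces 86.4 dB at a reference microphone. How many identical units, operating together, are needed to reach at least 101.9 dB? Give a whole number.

Need L₁ + 10·log₁₀ N ≥ 101.9, i.e. log₁₀ N ≥ 1.55.
N ≥ 10^(15.5/10) = 35.481, so N = 36.

36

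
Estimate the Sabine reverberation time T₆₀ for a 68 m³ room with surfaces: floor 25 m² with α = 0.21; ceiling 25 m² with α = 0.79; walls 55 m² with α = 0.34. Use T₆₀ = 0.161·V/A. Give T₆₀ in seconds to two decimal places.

Summing Sᵢαᵢ: 25·0.21 + 25·0.79 + 55·0.34 = 43.70 m².
T₆₀ = 0.161·V/A = 0.161·68/43.70 = 0.251 s.

0.25 s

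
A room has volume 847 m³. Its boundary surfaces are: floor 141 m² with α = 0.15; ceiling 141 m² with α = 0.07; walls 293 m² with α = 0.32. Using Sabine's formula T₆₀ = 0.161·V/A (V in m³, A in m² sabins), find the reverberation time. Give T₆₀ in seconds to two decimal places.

Total absorption A = 141·0.15 + 141·0.07 + 293·0.32 = 124.78 m² sabins.
T₆₀ = 0.161 × 847 / 124.78 = 1.093 s.

1.09 s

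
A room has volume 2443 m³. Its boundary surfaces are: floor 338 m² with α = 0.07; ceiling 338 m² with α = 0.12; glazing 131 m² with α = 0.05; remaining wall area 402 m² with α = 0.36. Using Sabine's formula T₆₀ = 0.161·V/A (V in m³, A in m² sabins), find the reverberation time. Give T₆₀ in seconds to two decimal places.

Total absorption A = 338·0.07 + 338·0.12 + 131·0.05 + 402·0.36 = 215.49 m² sabins.
T₆₀ = 0.161 × 2443 / 215.49 = 1.825 s.

1.83 s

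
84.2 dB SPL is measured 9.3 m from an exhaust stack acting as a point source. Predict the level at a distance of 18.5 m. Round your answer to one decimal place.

Point-source attenuation: ΔL = 20·log₁₀(r₂/r₁) = 20·log₁₀(18.5/9.3) = 5.974 dB.
L₂ = 84.2 − 20·log₁₀(18.5/9.3) = 84.2 − 5.974 = 78.23 dB SPL.

78.2 dB SPL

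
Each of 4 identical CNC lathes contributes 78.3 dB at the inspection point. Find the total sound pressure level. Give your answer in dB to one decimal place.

N identical incoherent sources raise the level by 10·log₁₀ N.
L_total = 78.3 + 10·log₁₀(4) = 78.3 + 6.021 = 84.32 dB.

84.3 dB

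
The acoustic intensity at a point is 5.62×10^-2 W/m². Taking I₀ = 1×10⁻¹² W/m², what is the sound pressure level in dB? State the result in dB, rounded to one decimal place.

Dividing by I₀ shifts the exponent by 12: I/I₀ = 5.62×10^10.
L = 10·(0.7497 + 10) = 107.50 dB.

107.5 dB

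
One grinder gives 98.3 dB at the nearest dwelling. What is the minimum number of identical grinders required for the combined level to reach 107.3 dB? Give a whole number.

N identical sources give L₁ + 10·log₁₀ N, so require 10·log₁₀ N ≥ 107.3 − 98.3 = 9.0 dB.
N ≥ 10^(9.0/10) = 7.943, so N = 8.

8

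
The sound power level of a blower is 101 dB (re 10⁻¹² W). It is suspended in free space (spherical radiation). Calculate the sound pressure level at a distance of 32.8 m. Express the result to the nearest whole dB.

Free-field spherical radiation: L_p = L_w − 10·log₁₀(4π·r²), r = 32.8 m.
4π·r² = 1.352e+04 m², 10·log₁₀ of that is 41.310 dB.
L_p = 101 − 41.310 = 59.69 dB.

60 dB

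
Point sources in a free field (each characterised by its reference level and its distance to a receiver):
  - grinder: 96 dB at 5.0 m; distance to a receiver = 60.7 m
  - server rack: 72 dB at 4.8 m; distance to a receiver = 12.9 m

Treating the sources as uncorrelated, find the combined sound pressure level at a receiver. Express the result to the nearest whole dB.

75 dB

Propagate each source to the receiver with L = L_ref − 20·log₁₀(r/r_ref), then add intensities.
grinder: 96 − 20·log₁₀(60.7/5.0) = 96 − 21.68 = 74.32 dB.
server rack: 72 − 20·log₁₀(12.9/4.8) = 72 − 8.59 = 63.41 dB.
Σ 10^(L/10) = 2.921e+07 → L_total = 10·log₁₀(2.921e+07) = 74.65 dB.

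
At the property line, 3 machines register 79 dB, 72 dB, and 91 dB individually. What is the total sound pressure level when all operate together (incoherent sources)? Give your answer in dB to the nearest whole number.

For uncorrelated sources the intensities add, so convert each level to linear form, sum, and take 10·log₁₀ of the total.
Σ 10^(L/10) = 10^(79/10) + 10^(72/10) + 10^(91/10) = 1.354e+09.
L_total = 10·log₁₀(1.354e+09) = 91.32 dB.

91 dB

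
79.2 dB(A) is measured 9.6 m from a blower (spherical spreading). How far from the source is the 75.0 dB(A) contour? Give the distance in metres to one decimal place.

For a point source L₁ − L₂ = 20·log₁₀(r₂/r₁), so r₂ = r₁·10^((L₁−L₂)/20).
r₂ = 9.6·10^((79.2−75.0)/20) = 9.6·10^(4.2/20) = 15.57 m.

15.6 m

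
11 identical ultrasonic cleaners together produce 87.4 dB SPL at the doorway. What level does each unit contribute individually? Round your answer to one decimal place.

77.0 dB SPL

Dividing the total intensity by 11 lowers the level by 10·log₁₀ 11 = 10.414 dB: L₁ = 87.4 − 10.414.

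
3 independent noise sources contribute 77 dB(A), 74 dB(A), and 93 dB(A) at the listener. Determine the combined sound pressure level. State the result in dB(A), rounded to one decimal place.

Incoherent sources combine by intensity addition: L_total = 10·log₁₀(Σ 10^(L_i/10)).
Σ 10^(L/10) = 10^(77/10) + 10^(74/10) + 10^(93/10) = 2.070e+09.
L_total = 10·log₁₀(2.070e+09) = 93.16 dB(A).

93.2 dB(A)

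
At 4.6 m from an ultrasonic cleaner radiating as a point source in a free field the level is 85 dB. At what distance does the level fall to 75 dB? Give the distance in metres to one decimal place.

14.5 m

The 10.0 dB drop corresponds to a distance ratio of 10^(10.0/20) for a point source.
r₂ = 4.6·10^((85−75)/20) = 4.6·10^(10.0/20) = 14.55 m.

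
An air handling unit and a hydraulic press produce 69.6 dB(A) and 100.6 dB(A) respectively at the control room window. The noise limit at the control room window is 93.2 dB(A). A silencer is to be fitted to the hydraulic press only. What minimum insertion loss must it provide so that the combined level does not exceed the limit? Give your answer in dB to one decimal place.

Everything except the hydraulic press sums to 10^(69.6/10) = 9.120e+06 in linear terms, 69.60 dB(A).
To meet 93.2 dB(A) overall, the treated hydraulic press may contribute at most 10^(93.2/10) − 9.120e+06 = 2.080e+09, i.e. 93.18 dB(A).
So the hydraulic press must be reduced from 100.6 to 93.18 dB(A): IL = 7.42 dB.

7.4 dB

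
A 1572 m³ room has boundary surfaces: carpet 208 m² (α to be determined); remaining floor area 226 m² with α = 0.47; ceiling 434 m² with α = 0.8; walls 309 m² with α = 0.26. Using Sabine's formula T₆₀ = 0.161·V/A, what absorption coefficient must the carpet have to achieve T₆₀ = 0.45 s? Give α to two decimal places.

A = 0.161·V/T₆₀ = 0.161·1572/0.45 = 562.43 m² sabins.
Absorption from the other surfaces = 226·0.47 + 434·0.8 + 309·0.26 = 533.76 m², so the carpet must supply 28.67 m² over 208 m².
α = 28.67/208 = 0.138.

0.14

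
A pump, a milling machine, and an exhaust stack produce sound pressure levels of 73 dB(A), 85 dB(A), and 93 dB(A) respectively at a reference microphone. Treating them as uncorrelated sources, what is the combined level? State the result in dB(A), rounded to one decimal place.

93.7 dB(A)

For uncorrelated sources the intensities add, so convert each level to linear form, sum, and take 10·log₁₀ of the total.
Σ 10^(L/10) = 10^(73/10) + 10^(85/10) + 10^(93/10) = 2.331e+09.
L_total = 10·log₁₀(2.331e+09) = 93.68 dB(A).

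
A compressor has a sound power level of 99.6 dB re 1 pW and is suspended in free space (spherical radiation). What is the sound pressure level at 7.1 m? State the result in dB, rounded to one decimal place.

71.6 dB

Free-field spherical radiation: L_p = L_w − 10·log₁₀(4π·r²), r = 7.1 m.
4π·r² = 633.5 m², 10·log₁₀ of that is 28.017 dB.
L_p = 99.6 − 28.017 = 71.58 dB.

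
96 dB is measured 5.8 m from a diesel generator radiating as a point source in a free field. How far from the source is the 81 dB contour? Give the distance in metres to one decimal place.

32.6 m

Point-source spreading drops the level by 20·log₁₀(r₂/r₁); inverting, r₂/r₁ = 10^(ΔL/20).
r₂ = 5.8·10^((96−81)/20) = 5.8·10^(15.0/20) = 32.62 m.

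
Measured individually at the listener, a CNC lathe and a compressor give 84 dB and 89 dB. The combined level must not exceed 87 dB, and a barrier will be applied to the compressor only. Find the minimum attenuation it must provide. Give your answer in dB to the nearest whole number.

5 dB

Everything except the compressor sums to 10^(84/10) = 2.512e+08 in linear terms, 84.00 dB.
The limit corresponds to 10^(87/10) = 5.012e+08; subtracting the fixed part leaves 2.500e+08 for the compressor, i.e. 83.98 dB.
Required insertion loss = 89 − 83.98 = 5.02 dB.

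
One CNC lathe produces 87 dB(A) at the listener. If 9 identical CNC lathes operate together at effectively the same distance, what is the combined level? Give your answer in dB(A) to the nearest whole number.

L_total = L₁ + 10·log₁₀ N for N identical incoherent sources.
L_total = 87 + 10·log₁₀(9) = 87 + 9.542 = 96.54 dB(A).

97 dB(A)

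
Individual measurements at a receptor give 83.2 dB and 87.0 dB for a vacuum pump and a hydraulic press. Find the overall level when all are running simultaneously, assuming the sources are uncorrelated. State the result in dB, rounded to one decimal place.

For uncorrelated sources the intensities add, so convert each level to linear form, sum, and take 10·log₁₀ of the total.
Σ 10^(L/10) = 10^(83.2/10) + 10^(87.0/10) = 7.101e+08.
L_total = 10·log₁₀(7.101e+08) = 88.51 dB.

88.5 dB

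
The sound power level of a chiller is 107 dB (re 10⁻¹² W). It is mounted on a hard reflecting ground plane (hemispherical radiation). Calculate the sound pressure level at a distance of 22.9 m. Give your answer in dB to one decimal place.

71.8 dB

Free-field hemispherical radiation: L_p = L_w − 10·log₁₀(2π·r²), r = 22.9 m.
2π·r² = 3295 m², 10·log₁₀ of that is 35.179 dB.
L_p = 107 − 35.179 = 71.82 dB.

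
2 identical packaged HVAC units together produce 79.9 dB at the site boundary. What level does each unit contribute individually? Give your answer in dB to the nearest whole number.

77 dB

For N identical incoherent sources L_total = L₁ + 10·log₁₀ N, so L₁ = 79.9 − 10·log₁₀(2) = 79.9 − 3.010.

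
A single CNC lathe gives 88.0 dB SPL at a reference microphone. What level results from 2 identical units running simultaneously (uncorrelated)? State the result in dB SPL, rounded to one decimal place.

With 2 equal, uncorrelated contributions the intensity is 2× that of one unit, giving a rise of 10·log₁₀ 2.
L_total = 88.0 + 10·log₁₀(2) = 88.0 + 3.010 = 91.01 dB SPL.

91.0 dB SPL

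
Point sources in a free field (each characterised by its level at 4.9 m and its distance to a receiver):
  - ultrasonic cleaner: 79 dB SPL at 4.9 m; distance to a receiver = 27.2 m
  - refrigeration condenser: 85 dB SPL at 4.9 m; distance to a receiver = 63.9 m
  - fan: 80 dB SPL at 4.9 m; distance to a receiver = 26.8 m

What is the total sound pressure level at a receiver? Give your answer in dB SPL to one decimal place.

First find each source's level at the receiver (point-source: −20·log₁₀(r/r_ref)), then combine on an intensity basis.
ultrasonic cleaner: 79 − 20·log₁₀(27.2/4.9) = 79 − 14.89 = 64.11 dB SPL.
refrigeration condenser: 85 − 20·log₁₀(63.9/4.9) = 85 − 22.31 = 62.69 dB SPL.
fan: 80 − 20·log₁₀(26.8/4.9) = 80 − 14.76 = 65.24 dB SPL.
Σ 10^(L/10) = 7.780e+06 → L_total = 10·log₁₀(7.780e+06) = 68.91 dB SPL.

68.9 dB SPL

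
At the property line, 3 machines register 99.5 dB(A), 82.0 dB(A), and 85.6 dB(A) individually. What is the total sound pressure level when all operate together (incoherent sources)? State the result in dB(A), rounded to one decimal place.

Incoherent sources combine by intensity addition: L_total = 10·log₁₀(Σ 10^(L_i/10)).
Σ 10^(L/10) = 10^(99.5/10) + 10^(82.0/10) + 10^(85.6/10) = 9.434e+09.
L_total = 10·log₁₀(9.434e+09) = 99.75 dB(A).

99.7 dB(A)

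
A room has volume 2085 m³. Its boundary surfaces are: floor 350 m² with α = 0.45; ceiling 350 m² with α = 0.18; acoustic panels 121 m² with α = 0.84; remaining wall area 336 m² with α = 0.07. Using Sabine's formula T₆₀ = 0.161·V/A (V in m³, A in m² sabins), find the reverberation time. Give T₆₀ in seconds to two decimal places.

0.97 s

A = Σ Sᵢαᵢ = 350·0.45 + 350·0.18 + 121·0.84 + 336·0.07 = 345.66 m².
T₆₀ = 0.161 × 2085 / 345.66 = 0.971 s.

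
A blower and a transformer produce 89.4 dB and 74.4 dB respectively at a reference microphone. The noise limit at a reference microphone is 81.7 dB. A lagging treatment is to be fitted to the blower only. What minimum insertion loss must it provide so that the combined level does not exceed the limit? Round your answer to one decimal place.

Fixed contribution from the other source: Σ 10^(L/10) = 10^(74.4/10) = 2.754e+07 (74.40 dB).
The limit corresponds to 10^(81.7/10) = 1.479e+08; subtracting the fixed part leaves 1.204e+08 for the blower, i.e. 80.81 dB.
Required insertion loss = 89.4 − 80.81 = 8.59 dB.

8.6 dB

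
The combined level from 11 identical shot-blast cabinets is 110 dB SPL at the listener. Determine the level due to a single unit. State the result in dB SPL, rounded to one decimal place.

Dividing the total intensity by 11 lowers the level by 10·log₁₀ 11 = 10.414 dB: L₁ = 110 − 10.414.

99.6 dB SPL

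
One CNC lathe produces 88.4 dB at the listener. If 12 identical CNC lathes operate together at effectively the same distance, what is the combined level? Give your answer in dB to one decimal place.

99.2 dB

N identical incoherent sources raise the level by 10·log₁₀ N.
L_total = 88.4 + 10·log₁₀(12) = 88.4 + 10.792 = 99.19 dB.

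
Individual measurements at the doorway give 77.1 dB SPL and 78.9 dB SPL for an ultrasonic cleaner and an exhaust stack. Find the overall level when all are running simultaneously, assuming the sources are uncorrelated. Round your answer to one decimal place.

81.1 dB SPL

Incoherent sources combine by intensity addition: L_total = 10·log₁₀(Σ 10^(L_i/10)).
Σ 10^(L/10) = 10^(77.1/10) + 10^(78.9/10) = 1.289e+08.
L_total = 10·log₁₀(1.289e+08) = 81.10 dB SPL.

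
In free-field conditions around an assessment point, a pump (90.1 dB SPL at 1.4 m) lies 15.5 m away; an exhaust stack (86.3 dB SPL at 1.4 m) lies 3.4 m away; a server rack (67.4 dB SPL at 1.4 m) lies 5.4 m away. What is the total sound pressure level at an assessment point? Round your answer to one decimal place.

Apply inverse-square spreading to bring every level to the receiver, then sum 10^(L/10).
pump: 90.1 − 20·log₁₀(15.5/1.4) = 90.1 − 20.88 = 69.22 dB SPL.
exhaust stack: 86.3 − 20·log₁₀(3.4/1.4) = 86.3 − 7.71 = 78.59 dB SPL.
server rack: 67.4 − 20·log₁₀(5.4/1.4) = 67.4 − 11.73 = 55.67 dB SPL.
Σ 10^(L/10) = 8.104e+07 → L_total = 10·log₁₀(8.104e+07) = 79.09 dB SPL.

79.1 dB SPL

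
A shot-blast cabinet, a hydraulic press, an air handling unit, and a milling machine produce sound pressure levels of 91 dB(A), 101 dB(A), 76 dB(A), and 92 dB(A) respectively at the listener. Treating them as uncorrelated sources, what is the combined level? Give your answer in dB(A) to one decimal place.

101.9 dB(A)

Incoherent sources combine by intensity addition: L_total = 10·log₁₀(Σ 10^(L_i/10)).
Σ 10^(L/10) = 10^(91/10) + 10^(101/10) + 10^(76/10) + 10^(92/10) = 1.547e+10.
L_total = 10·log₁₀(1.547e+10) = 101.90 dB(A).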